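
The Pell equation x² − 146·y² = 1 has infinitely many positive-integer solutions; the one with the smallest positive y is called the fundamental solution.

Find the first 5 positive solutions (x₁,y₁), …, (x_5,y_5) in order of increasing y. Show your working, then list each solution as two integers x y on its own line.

d=146: √d = [12; 12,24] (ℓ=2, even), read p_1/q_1
a_0=12:  p_0=12·1+0=12,  q_0=12·0+1=1
a_1=12:  p_1=12·12+1=145,  q_1=12·1+0=12
→ (145, 12).  Check: 145²=21025, 146·12²=21024, difference 1.
(145+12√146)^2 = 42049 + 3480√146
(145+12√146)^3 = 12194065 + 1009188√146
(145+12√146)^4 = 3536236801 + 292661040√146
(145+12√146)^5 = 1025496478225 + 84870692412√146

145 12
42049 3480
12194065 1009188
3536236801 292661040
1025496478225 84870692412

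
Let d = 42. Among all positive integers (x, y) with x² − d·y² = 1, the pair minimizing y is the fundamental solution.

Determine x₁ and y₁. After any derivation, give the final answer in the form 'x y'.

√42 = [6; 2,12, …], period ℓ=2 (even) → k=1
i=0: a=6 ⇒ p=6, q=1
i=1: a=2 ⇒ p=13, q=2
→ (13, 2).  Check: 13²=169, 42·2²=168, difference 1.

13 2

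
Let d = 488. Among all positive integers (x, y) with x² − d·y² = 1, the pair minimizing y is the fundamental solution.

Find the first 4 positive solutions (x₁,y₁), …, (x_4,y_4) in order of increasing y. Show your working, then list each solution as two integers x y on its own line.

d=488: √d = [22; 11,44] (ℓ=2, even), read p_1/q_1
i=0: a=22 ⇒ p=22, q=1
i=1: a=11 ⇒ p=243, q=11
→ (243, 11).  Check: 243²=59049, 488·11²=59048, difference 1.
(243+11√488)^2 = 118097 + 5346√488
(243+11√488)^3 = 57394899 + 2598145√488
(243+11√488)^4 = 27893802817 + 1262693124√488

243 11
118097 5346
57394899 2598145
27893802817 1262693124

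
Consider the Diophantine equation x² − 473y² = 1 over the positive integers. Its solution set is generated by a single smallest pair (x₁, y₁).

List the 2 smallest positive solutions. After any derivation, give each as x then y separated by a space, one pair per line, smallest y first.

87 4
15137 696

√473 = [21; 1,2,1,42, …], period ℓ=4 (even) → k=3
k=0  a_k=21  p_k/q_k = 21/1
…
k=2  a_k=2  p_k/q_k = 65/3
k=3  a_k=1  p_k/q_k = 87/4
fundamental: x₁=87, y₁=4  (since 7569 − 473·16 = 1)
n=2: (87,4)∘(87,4) = (87·87+473·4·4, 87·4+4·87) = (15137,696)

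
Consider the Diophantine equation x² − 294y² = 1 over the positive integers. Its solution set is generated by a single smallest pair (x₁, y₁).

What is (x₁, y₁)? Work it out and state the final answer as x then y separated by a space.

4801 280

√294 → a₀=17, period (6,1,4,1,6,34); ℓ=6 even so k=5
a_0=17:  p_0=17·1+0=17,  q_0=17·0+1=1
…
a_4=1:  p_4=1·583+120=703,  q_4=1·34+7=41
a_5=6:  p_5=6·703+583=4801,  q_5=6·41+34=280
→ (4801, 280).  Check: 4801²=23049601, 294·280²=23049600, difference 1.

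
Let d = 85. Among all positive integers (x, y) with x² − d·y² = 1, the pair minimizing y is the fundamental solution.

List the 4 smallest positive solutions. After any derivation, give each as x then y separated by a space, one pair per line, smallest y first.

[9; 4,1,1,4,18] for √85; ℓ=5 ⇒ convergent index 9
a_0=9:  p_0=9·1+0=9,  q_0=9·0+1=1
a_1=4:  p_1=4·9+1=37,  q_1=4·1+0=4
a_2=1:  p_2=1·37+9=46,  q_2=1·4+1=5
…
a_4=4:  p_4=4·83+46=378,  q_4=4·9+5=41
a_5=18:  p_5=18·378+83=6887,  q_5=18·41+9=747
…
a_7=1:  p_7=1·27926+6887=34813,  q_7=1·3029+747=3776
a_8=1:  p_8=1·34813+27926=62739,  q_8=1·3776+3029=6805
a_9=4:  p_9=4·62739+34813=285769,  q_9=4·6805+3776=30996
(x₁, y₁) = (285769, 30996);  285769² − 85·30996² = 1 ✓
(x_2, y_2) = (285769·285769 + 85·30996·30996, 285769·30996 + 30996·285769) = (163327842721, 17715391848)
(x_3, y_3) = (285769·163327842721 + 85·30996·17715391848, 285769·17715391848 + 30996·163327842721) = (93348068572789129, 10125019625991228)
(x_4, y_4) = (285769·93348068572789129 + 85·30996·10125019625991228, 285769·10125019625991228 + 30996·93348068572789129) = (53351968415791425367681, 5786833466982059076816)

285769 30996
163327842721 17715391848
93348068572789129 10125019625991228
53351968415791425367681 5786833466982059076816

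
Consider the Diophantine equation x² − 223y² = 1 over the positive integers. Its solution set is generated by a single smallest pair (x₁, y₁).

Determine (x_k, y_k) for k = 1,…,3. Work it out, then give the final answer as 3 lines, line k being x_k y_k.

[14; 1,13,1,28] for √223; ℓ=4 ⇒ convergent index 3
k=0  a_k=14  p_k/q_k = 14/1
…
k=2  a_k=13  p_k/q_k = 209/14
k=3  a_k=1  p_k/q_k = 224/15
(x₁, y₁) = (224, 15);  224² − 223·15² = 1 ✓
(x_2, y_2) = (224·224 + 223·15·15, 224·15 + 15·224) = (100351, 6720)
(x_3, y_3) = (224·100351 + 223·15·6720, 224·6720 + 15·100351) = (44957024, 3010545)

224 15
100351 6720
44957024 3010545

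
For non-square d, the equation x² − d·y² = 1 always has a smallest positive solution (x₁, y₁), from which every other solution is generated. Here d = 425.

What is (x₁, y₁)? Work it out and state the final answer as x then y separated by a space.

143649 6968

√425 = [20; 1,1,1,1,1,1,40, …], period ℓ=7 (odd) → k=13
k=0  a_k=20  p_k/q_k = 20/1
…
k=4  a_k=1  p_k/q_k = 103/5
…
k=6  a_k=1  p_k/q_k = 268/13
…
k=8  a_k=1  p_k/q_k = 11153/541
…
k=12  a_k=1  p_k/q_k = 88420/4289
k=13  a_k=1  p_k/q_k = 143649/6968
→ (143649, 6968).  Check: 143649²=20635035201, 425·6968²=20635035200, difference 1.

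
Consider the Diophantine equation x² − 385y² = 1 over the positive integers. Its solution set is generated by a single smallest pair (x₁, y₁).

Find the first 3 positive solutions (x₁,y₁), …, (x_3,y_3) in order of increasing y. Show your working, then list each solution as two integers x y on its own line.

√385 → a₀=19, period (1,1,1,1,1,…,1,1,38); ℓ=16 even so k=15
a_0=19:  p_0=19·1+0=19,  q_0=19·0+1=1
a_1=1:  p_1=1·19+1=20,  q_1=1·1+0=1
…
a_3=1:  p_3=1·39+20=59,  q_3=1·2+1=3
…
a_7=1:  p_7=1·569+157=726,  q_7=1·29+8=37
a_8=2:  p_8=2·726+569=2021,  q_8=2·37+29=103
a_9=1:  p_9=1·2021+726=2747,  q_9=1·103+37=140
…
a_11=1:  p_11=1·10262+2747=13009,  q_11=1·523+140=663
…
a_14=1:  p_14=1·36280+23271=59551,  q_14=1·1849+1186=3035
a_15=1:  p_15=1·59551+36280=95831,  q_15=1·3035+1849=4884
(x₁, y₁) = (95831, 4884);  95831² − 385·4884² = 1 ✓
k=2:  x_2 = 95831·95831+385·4884·4884 = 18367161121,  y_2 = 95831·4884+4884·95831 = 936077208
k=3:  x_3 = 95831·18367161121+385·4884·936077208 = 3520286834677271,  y_3 = 95831·936077208+4884·18367161121 = 179410429834812

95831 4884
18367161121 936077208
3520286834677271 179410429834812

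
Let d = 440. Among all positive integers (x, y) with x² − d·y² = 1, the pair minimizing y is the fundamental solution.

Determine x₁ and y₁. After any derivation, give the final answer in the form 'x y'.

√440 → a₀=20, period (1,40); ℓ=2 even so k=1
i=0: a=20 ⇒ p=20, q=1
i=1: a=1 ⇒ p=21, q=1
→ (21, 1).  Check: 21²=441, 440·1²=440, difference 1.

21 1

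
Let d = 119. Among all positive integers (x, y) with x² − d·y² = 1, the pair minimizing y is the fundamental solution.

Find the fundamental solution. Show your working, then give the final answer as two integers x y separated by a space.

√119 → a₀=10, period (1,9,1,20); ℓ=4 even so k=3
k=0  a_k=10  p_k/q_k = 10/1
k=1  a_k=1  p_k/q_k = 11/1
k=2  a_k=9  p_k/q_k = 109/10
k=3  a_k=1  p_k/q_k = 120/11
fundamental: x₁=120, y₁=11  (since 14400 − 119·121 = 1)

120 11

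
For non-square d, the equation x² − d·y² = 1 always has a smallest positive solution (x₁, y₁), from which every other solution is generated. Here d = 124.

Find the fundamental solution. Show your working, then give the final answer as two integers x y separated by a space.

[11; 7,2,1,1,1,…,2,7,22] for √124; ℓ=16 ⇒ convergent index 15
k=0  a_k=11  p_k/q_k = 11/1
…
k=3  a_k=1  p_k/q_k = 245/22
…
k=8  a_k=4  p_k/q_k = 14543/1306
k=9  a_k=1  p_k/q_k = 17583/1579
k=10  a_k=3  p_k/q_k = 67292/6043
…
k=12  a_k=1  p_k/q_k = 152167/13665
…
k=14  a_k=2  p_k/q_k = 626251/56239
k=15  a_k=7  p_k/q_k = 4620799/414960
fundamental: x₁=4620799, y₁=414960  (since 21351783398401 − 124·172191801600 = 1)

4620799 414960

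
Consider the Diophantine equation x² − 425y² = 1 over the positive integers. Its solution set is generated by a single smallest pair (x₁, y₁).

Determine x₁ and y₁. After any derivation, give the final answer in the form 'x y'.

143649 6968

d=425: √d = [20; 1,1,1,1,1,1,40] (ℓ=7, odd), read p_13/q_13
step 0: (20, 1)  from 20·(1,0) + (0,1)
step 1: (21, 1)  from 1·(20,1) + (1,0)
step 2: (41, 2)  from 1·(21,1) + (20,1)
step 3: (62, 3)  from 1·(41,2) + (21,1)
step 4: (103, 5)  from 1·(62,3) + (41,2)
…
step 6: (268, 13)  from 1·(165,8) + (103,5)
step 7: (10885, 528)  from 40·(268,13) + (165,8)
step 8: (11153, 541)  from 1·(10885,528) + (268,13)
step 9: (22038, 1069)  from 1·(11153,541) + (10885,528)
step 10: (33191, 1610)  from 1·(22038,1069) + (11153,541)
step 11: (55229, 2679)  from 1·(33191,1610) + (22038,1069)
step 12: (88420, 4289)  from 1·(55229,2679) + (33191,1610)
step 13: (143649, 6968)  from 1·(88420,4289) + (55229,2679)
fundamental: x₁=143649, y₁=6968  (since 20635035201 − 425·48553024 = 1)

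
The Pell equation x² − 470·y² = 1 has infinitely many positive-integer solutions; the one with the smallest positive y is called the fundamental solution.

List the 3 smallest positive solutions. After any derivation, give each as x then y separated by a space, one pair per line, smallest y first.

[21; 1,2,8,2,1,42] for √470; ℓ=6 ⇒ convergent index 5
step 0: (21, 1)  from 21·(1,0) + (0,1)
…
step 4: (1149, 53)  from 2·(542,25) + (65,3)
step 5: (1691, 78)  from 1·(1149,53) + (542,25)
(x₁, y₁) = (1691, 78);  1691² − 470·78² = 1 ✓
k=2:  x_2 = 1691·1691+470·78·78 = 5718961,  y_2 = 1691·78+78·1691 = 263796
k=3:  x_3 = 1691·5718961+470·78·263796 = 19341524411,  y_3 = 1691·263796+78·5718961 = 892157994

1691 78
5718961 263796
19341524411 892157994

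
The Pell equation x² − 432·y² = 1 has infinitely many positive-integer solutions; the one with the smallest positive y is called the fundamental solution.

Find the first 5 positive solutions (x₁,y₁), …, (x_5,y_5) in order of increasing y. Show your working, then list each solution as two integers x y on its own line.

[20; 1,3,1,1,1,3,1,40] for √432; ℓ=8 ⇒ convergent index 7
step 0: (20, 1)  from 20·(1,0) + (0,1)
…
step 2: (83, 4)  from 3·(21,1) + (20,1)
…
step 6: (1060, 51)  from 3·(291,14) + (187,9)
step 7: (1351, 65)  from 1·(1060,51) + (291,14)
→ (1351, 65).  Check: 1351²=1825201, 432·65²=1825200, difference 1.
(x_2, y_2) = (1351·1351 + 432·65·65, 1351·65 + 65·1351) = (3650401, 175630)
(x_3, y_3) = (1351·3650401 + 432·65·175630, 1351·175630 + 65·3650401) = (9863382151, 474552195)
(x_4, y_4) = (1351·9863382151 + 432·65·474552195, 1351·474552195 + 65·9863382151) = (26650854921601, 1282239855260)
(x_5, y_5) = (1351·26650854921601 + 432·65·1282239855260, 1351·1282239855260 + 65·26650854921601) = (72010600134783751, 3464611614360325)

1351 65
3650401 175630
9863382151 474552195
26650854921601 1282239855260
72010600134783751 3464611614360325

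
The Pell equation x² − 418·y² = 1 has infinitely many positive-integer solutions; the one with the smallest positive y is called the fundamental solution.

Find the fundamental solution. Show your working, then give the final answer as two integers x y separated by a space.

√418 → a₀=20, period (2,4,20,4,2,40); ℓ=6 even so k=5
a_0=20:  p_0=20·1+0=20,  q_0=20·0+1=1
a_1=2:  p_1=2·20+1=41,  q_1=2·1+0=2
a_2=4:  p_2=4·41+20=184,  q_2=4·2+1=9
a_3=20:  p_3=20·184+41=3721,  q_3=20·9+2=182
a_4=4:  p_4=4·3721+184=15068,  q_4=4·182+9=737
a_5=2:  p_5=2·15068+3721=33857,  q_5=2·737+182=1656
→ (33857, 1656).  Check: 33857²=1146296449, 418·1656²=1146296448, difference 1.

33857 1656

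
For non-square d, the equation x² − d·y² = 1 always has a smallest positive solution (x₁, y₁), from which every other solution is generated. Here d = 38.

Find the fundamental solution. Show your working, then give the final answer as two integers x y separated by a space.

[6; 6,12] for √38; ℓ=2 ⇒ convergent index 1
a_0=6:  p_0=6·1+0=6,  q_0=6·0+1=1
a_1=6:  p_1=6·6+1=37,  q_1=6·1+0=6
(x₁, y₁) = (37, 6);  37² − 38·6² = 1 ✓

37 6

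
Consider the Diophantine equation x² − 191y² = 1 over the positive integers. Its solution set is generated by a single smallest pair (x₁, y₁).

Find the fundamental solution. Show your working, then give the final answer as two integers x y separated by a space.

√191 = [13; 1,4,1,1,3,…,4,1,26, …], period ℓ=16 (even) → k=15
k=0  a_k=13  p_k/q_k = 13/1
…
k=2  a_k=4  p_k/q_k = 69/5
…
k=10  a_k=2  p_k/q_k = 207083/14984
…
k=12  a_k=1  p_k/q_k = 911765/65973
…
k=14  a_k=4  p_k/q_k = 7377553/533821
k=15  a_k=1  p_k/q_k = 8994000/650783
fundamental: x₁=8994000, y₁=650783  (since 80892036000000 − 191·423518513089 = 1)

8994000 650783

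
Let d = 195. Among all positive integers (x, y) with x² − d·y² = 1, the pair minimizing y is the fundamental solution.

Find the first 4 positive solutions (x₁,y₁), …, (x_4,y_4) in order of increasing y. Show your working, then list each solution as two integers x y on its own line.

14 1
391 28
10934 783
305761 21896

√195 → a₀=13, period (1,26); ℓ=2 even so k=1
a_0=13:  p_0=13·1+0=13,  q_0=13·0+1=1
a_1=1:  p_1=1·13+1=14,  q_1=1·1+0=1
(x₁, y₁) = (14, 1);  14² − 195·1² = 1 ✓
n=2: (14,1)∘(14,1) = (14·14+195·1·1, 14·1+1·14) = (391,28)
n=3: (391,28)∘(14,1) = (14·391+195·1·28, 14·28+1·391) = (10934,783)
n=4: (10934,783)∘(14,1) = (14·10934+195·1·783, 14·783+1·10934) = (305761,21896)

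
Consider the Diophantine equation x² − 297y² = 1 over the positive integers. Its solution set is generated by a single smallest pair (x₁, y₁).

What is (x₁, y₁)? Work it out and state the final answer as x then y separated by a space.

48599 2820

√297 = [17; 4,3,1,1,2,1,1,3,4,34, …], period ℓ=10 (even) → k=9
step 0: (17, 1)  from 17·(1,0) + (0,1)
step 1: (69, 4)  from 4·(17,1) + (1,0)
…
step 6: (1844, 107)  from 1·(1327,77) + (517,30)
…
step 8: (11357, 659)  from 3·(3171,184) + (1844,107)
step 9: (48599, 2820)  from 4·(11357,659) + (3171,184)
→ (48599, 2820).  Check: 48599²=2361862801, 297·2820²=2361862800, difference 1.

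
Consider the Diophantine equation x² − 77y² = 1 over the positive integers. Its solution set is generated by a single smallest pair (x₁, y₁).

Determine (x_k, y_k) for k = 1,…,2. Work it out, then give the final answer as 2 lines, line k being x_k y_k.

√77 → a₀=8, period (1,3,2,3,1,16); ℓ=6 even so k=5
step 0: (8, 1)  from 8·(1,0) + (0,1)
…
step 4: (272, 31)  from 3·(79,9) + (35,4)
step 5: (351, 40)  from 1·(272,31) + (79,9)
(x₁, y₁) = (351, 40);  351² − 77·40² = 1 ✓
k=2:  x_2 = 351·351+77·40·40 = 246401,  y_2 = 351·40+40·351 = 28080

351 40
246401 28080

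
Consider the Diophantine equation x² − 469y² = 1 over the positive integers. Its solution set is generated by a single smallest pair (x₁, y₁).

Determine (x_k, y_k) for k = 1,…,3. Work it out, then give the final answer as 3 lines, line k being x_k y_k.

137215 6336
37655912449 1738788480
10333912053241855 477175722560064

[21; 1,1,1,10,6,10,1,1,1,42] for √469; ℓ=10 ⇒ convergent index 9
k=0  a_k=21  p_k/q_k = 21/1
…
k=2  a_k=1  p_k/q_k = 43/2
k=3  a_k=1  p_k/q_k = 65/3
…
k=5  a_k=6  p_k/q_k = 4223/195
k=6  a_k=10  p_k/q_k = 42923/1982
k=7  a_k=1  p_k/q_k = 47146/2177
k=8  a_k=1  p_k/q_k = 90069/4159
k=9  a_k=1  p_k/q_k = 137215/6336
(x₁, y₁) = (137215, 6336);  137215² − 469·6336² = 1 ✓
k=2:  x_2 = 137215·137215+469·6336·6336 = 37655912449,  y_2 = 137215·6336+6336·137215 = 1738788480
k=3:  x_3 = 137215·37655912449+469·6336·1738788480 = 10333912053241855,  y_3 = 137215·1738788480+6336·37655912449 = 477175722560064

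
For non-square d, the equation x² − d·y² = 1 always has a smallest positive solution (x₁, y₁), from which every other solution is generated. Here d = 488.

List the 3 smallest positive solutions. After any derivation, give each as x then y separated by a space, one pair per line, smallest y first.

243 11
118097 5346
57394899 2598145

√488 → a₀=22, period (11,44); ℓ=2 even so k=1
i=0: a=22 ⇒ p=22, q=1
i=1: a=11 ⇒ p=243, q=11
(x₁, y₁) = (243, 11);  243² − 488·11² = 1 ✓
(x_2, y_2) = (243·243 + 488·11·11, 243·11 + 11·243) = (118097, 5346)
(x_3, y_3) = (243·118097 + 488·11·5346, 243·5346 + 11·118097) = (57394899, 2598145)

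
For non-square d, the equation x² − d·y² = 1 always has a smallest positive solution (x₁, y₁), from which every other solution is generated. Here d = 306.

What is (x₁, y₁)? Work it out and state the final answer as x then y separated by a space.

√306 = [17; 2,34, …], period ℓ=2 (even) → k=1
a_0=17:  p_0=17·1+0=17,  q_0=17·0+1=1
a_1=2:  p_1=2·17+1=35,  q_1=2·1+0=2
→ (35, 2).  Check: 35²=1225, 306·2²=1224, difference 1.

35 2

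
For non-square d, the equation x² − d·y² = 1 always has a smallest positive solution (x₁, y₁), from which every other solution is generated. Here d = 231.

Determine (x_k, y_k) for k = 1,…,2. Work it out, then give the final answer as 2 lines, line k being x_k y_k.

76 5
11551 760

√231 → a₀=15, period (5,30); ℓ=2 even so k=1
a_0=15:  p_0=15·1+0=15,  q_0=15·0+1=1
a_1=5:  p_1=5·15+1=76,  q_1=5·1+0=5
fundamental: x₁=76, y₁=5  (since 5776 − 231·25 = 1)
(x_2, y_2) = (76·76 + 231·5·5, 76·5 + 5·76) = (11551, 760)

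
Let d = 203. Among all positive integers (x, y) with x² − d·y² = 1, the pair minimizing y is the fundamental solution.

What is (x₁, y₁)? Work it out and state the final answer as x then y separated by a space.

d=203: √d = [14; 4,28] (ℓ=2, even), read p_1/q_1
a_0=14:  p_0=14·1+0=14,  q_0=14·0+1=1
a_1=4:  p_1=4·14+1=57,  q_1=4·1+0=4
→ (57, 4).  Check: 57²=3249, 203·4²=3248, difference 1.

57 4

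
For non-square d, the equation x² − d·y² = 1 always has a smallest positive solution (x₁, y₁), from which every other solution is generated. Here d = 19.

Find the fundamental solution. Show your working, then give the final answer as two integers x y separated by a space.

170 39

√19 = [4; 2,1,3,1,2,8, …], period ℓ=6 (even) → k=5
k=0  a_k=4  p_k/q_k = 4/1
…
k=4  a_k=1  p_k/q_k = 61/14
k=5  a_k=2  p_k/q_k = 170/39
fundamental: x₁=170, y₁=39  (since 28900 − 19·1521 = 1)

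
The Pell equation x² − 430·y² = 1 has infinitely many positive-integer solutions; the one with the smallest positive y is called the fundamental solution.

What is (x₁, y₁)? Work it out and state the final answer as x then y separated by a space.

2862251 138030

√430 = [20; 1,2,1,3,1,…,2,1,40, …], period ℓ=14 (even) → k=13
step 0: (20, 1)  from 20·(1,0) + (0,1)
step 1: (21, 1)  from 1·(20,1) + (1,0)
step 2: (62, 3)  from 2·(21,1) + (20,1)
…
step 4: (311, 15)  from 3·(83,4) + (62,3)
step 5: (394, 19)  from 1·(311,15) + (83,4)
step 6: (2675, 129)  from 6·(394,19) + (311,15)
step 7: (21794, 1051)  from 8·(2675,129) + (394,19)
step 8: (133439, 6435)  from 6·(21794,1051) + (2675,129)
…
step 10: (599138, 28893)  from 3·(155233,7486) + (133439,6435)
step 11: (754371, 36379)  from 1·(599138,28893) + (155233,7486)
step 12: (2107880, 101651)  from 2·(754371,36379) + (599138,28893)
step 13: (2862251, 138030)  from 1·(2107880,101651) + (754371,36379)
→ (2862251, 138030).  Check: 2862251²=8192480787001, 430·138030²=8192480787000, difference 1.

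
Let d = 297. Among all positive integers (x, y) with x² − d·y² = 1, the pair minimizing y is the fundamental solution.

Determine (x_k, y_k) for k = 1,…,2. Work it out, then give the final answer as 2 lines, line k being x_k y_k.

d=297: √d = [17; 4,3,1,1,2,1,1,3,4,34] (ℓ=10, even), read p_9/q_9
a_0=17:  p_0=17·1+0=17,  q_0=17·0+1=1
…
a_6=1:  p_6=1·1327+517=1844,  q_6=1·77+30=107
…
a_8=3:  p_8=3·3171+1844=11357,  q_8=3·184+107=659
a_9=4:  p_9=4·11357+3171=48599,  q_9=4·659+184=2820
→ (48599, 2820).  Check: 48599²=2361862801, 297·2820²=2361862800, difference 1.
n=2: (48599,2820)∘(48599,2820) = (48599·48599+297·2820·2820, 48599·2820+2820·48599) = (4723725601,274098360)

48599 2820
4723725601 274098360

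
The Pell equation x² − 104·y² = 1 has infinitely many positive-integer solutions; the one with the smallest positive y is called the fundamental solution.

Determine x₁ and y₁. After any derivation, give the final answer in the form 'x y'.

51 5

[10; 5,20] for √104; ℓ=2 ⇒ convergent index 1
step 0: (10, 1)  from 10·(1,0) + (0,1)
step 1: (51, 5)  from 5·(10,1) + (1,0)
→ (51, 5).  Check: 51²=2601, 104·5²=2600, difference 1.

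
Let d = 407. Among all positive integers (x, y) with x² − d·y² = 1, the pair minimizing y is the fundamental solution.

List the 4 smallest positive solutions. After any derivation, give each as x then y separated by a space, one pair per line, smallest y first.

2663 132
14183137 703032
75539384999 3744348300
402322750321537 19942398342768

√407 = [20; 5,1,2,1,5,40, …], period ℓ=6 (even) → k=5
a_0=20:  p_0=20·1+0=20,  q_0=20·0+1=1
a_1=5:  p_1=5·20+1=101,  q_1=5·1+0=5
…
a_4=1:  p_4=1·343+121=464,  q_4=1·17+6=23
a_5=5:  p_5=5·464+343=2663,  q_5=5·23+17=132
→ (2663, 132).  Check: 2663²=7091569, 407·132²=7091568, difference 1.
k=2:  x_2 = 2663·2663+407·132·132 = 14183137,  y_2 = 2663·132+132·2663 = 703032
k=3:  x_3 = 2663·14183137+407·132·703032 = 75539384999,  y_3 = 2663·703032+132·14183137 = 3744348300
k=4:  x_4 = 2663·75539384999+407·132·3744348300 = 402322750321537,  y_4 = 2663·3744348300+132·75539384999 = 19942398342768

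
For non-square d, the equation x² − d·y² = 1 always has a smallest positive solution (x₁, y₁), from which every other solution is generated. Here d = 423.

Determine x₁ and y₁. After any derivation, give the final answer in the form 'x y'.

4607 224

[20; 1,1,3,4,3,1,1,40] for √423; ℓ=8 ⇒ convergent index 7
step 0: (20, 1)  from 20·(1,0) + (0,1)
step 1: (21, 1)  from 1·(20,1) + (1,0)
step 2: (41, 2)  from 1·(21,1) + (20,1)
step 3: (144, 7)  from 3·(41,2) + (21,1)
…
step 5: (1995, 97)  from 3·(617,30) + (144,7)
step 6: (2612, 127)  from 1·(1995,97) + (617,30)
step 7: (4607, 224)  from 1·(2612,127) + (1995,97)
→ (4607, 224).  Check: 4607²=21224449, 423·224²=21224448, difference 1.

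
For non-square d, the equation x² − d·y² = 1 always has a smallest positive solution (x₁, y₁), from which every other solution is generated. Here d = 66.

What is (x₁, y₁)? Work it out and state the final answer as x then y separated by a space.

√66 = [8; 8,16, …], period ℓ=2 (even) → k=1
k=0  a_k=8  p_k/q_k = 8/1
k=1  a_k=8  p_k/q_k = 65/8
(x₁, y₁) = (65, 8);  65² − 66·8² = 1 ✓

65 8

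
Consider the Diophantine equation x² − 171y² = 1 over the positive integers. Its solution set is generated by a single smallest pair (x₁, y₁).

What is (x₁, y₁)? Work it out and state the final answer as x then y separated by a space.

170 13

d=171: √d = [13; 13,26] (ℓ=2, even), read p_1/q_1
k=0  a_k=13  p_k/q_k = 13/1
k=1  a_k=13  p_k/q_k = 170/13
fundamental: x₁=170, y₁=13  (since 28900 − 171·169 = 1)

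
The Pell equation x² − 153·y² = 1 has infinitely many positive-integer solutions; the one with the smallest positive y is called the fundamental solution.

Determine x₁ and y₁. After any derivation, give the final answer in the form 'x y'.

2177 176

[12; 2,1,2,2,2,1,2,24] for √153; ℓ=8 ⇒ convergent index 7
a_0=12:  p_0=12·1+0=12,  q_0=12·0+1=1
a_1=2:  p_1=2·12+1=25,  q_1=2·1+0=2
a_2=1:  p_2=1·25+12=37,  q_2=1·2+1=3
…
a_4=2:  p_4=2·99+37=235,  q_4=2·8+3=19
a_5=2:  p_5=2·235+99=569,  q_5=2·19+8=46
a_6=1:  p_6=1·569+235=804,  q_6=1·46+19=65
a_7=2:  p_7=2·804+569=2177,  q_7=2·65+46=176
(x₁, y₁) = (2177, 176);  2177² − 153·176² = 1 ✓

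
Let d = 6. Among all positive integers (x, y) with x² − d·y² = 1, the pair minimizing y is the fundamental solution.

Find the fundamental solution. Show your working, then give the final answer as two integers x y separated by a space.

√6 = [2; 2,4, …], period ℓ=2 (even) → k=1
step 0: (2, 1)  from 2·(1,0) + (0,1)
step 1: (5, 2)  from 2·(2,1) + (1,0)
→ (5, 2).  Check: 5²=25, 6·2²=24, difference 1.

5 2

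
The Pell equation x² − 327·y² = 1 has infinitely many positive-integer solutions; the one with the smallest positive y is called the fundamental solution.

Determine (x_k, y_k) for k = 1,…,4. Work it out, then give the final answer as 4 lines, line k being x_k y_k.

d=327: √d = [18; 12,36] (ℓ=2, even), read p_1/q_1
i=0: a=18 ⇒ p=18, q=1
i=1: a=12 ⇒ p=217, q=12
fundamental: x₁=217, y₁=12  (since 47089 − 327·144 = 1)
(217+12√327)^2 = 94177 + 5208√327
(217+12√327)^3 = 40872601 + 2260260√327
(217+12√327)^4 = 17738614657 + 980947632√327

217 12
94177 5208
40872601 2260260
17738614657 980947632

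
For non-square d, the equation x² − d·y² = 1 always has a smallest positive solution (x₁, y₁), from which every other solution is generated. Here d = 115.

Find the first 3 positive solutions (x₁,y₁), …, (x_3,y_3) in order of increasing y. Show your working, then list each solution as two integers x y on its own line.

√115 → a₀=10, period (1,2,1,1,1,1,1,2,1,20); ℓ=10 even so k=9
step 0: (10, 1)  from 10·(1,0) + (0,1)
step 1: (11, 1)  from 1·(10,1) + (1,0)
step 2: (32, 3)  from 2·(11,1) + (10,1)
…
step 4: (75, 7)  from 1·(43,4) + (32,3)
step 5: (118, 11)  from 1·(75,7) + (43,4)
…
step 7: (311, 29)  from 1·(193,18) + (118,11)
step 8: (815, 76)  from 2·(311,29) + (193,18)
step 9: (1126, 105)  from 1·(815,76) + (311,29)
→ (1126, 105).  Check: 1126²=1267876, 115·105²=1267875, difference 1.
(x_2, y_2) = (1126·1126 + 115·105·105, 1126·105 + 105·1126) = (2535751, 236460)
(x_3, y_3) = (1126·2535751 + 115·105·236460, 1126·236460 + 105·2535751) = (5710510126, 532507815)

1126 105
2535751 236460
5710510126 532507815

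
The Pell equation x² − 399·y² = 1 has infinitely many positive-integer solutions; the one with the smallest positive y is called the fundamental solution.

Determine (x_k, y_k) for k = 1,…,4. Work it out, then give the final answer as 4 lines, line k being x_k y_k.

20 1
799 40
31940 1599
1276801 63920

[19; 1,38] for √399; ℓ=2 ⇒ convergent index 1
step 0: (19, 1)  from 19·(1,0) + (0,1)
step 1: (20, 1)  from 1·(19,1) + (1,0)
→ (20, 1).  Check: 20²=400, 399·1²=399, difference 1.
(x_2, y_2) = (20·20 + 399·1·1, 20·1 + 1·20) = (799, 40)
(x_3, y_3) = (20·799 + 399·1·40, 20·40 + 1·799) = (31940, 1599)
(x_4, y_4) = (20·31940 + 399·1·1599, 20·1599 + 1·31940) = (1276801, 63920)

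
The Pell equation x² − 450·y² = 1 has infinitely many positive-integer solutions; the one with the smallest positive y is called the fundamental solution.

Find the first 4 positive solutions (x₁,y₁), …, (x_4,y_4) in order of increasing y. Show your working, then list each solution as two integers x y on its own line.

19601 924
768398401 36222648
30122754096401 1420000245972
1180872205318713601 55666849606371696

√450 = [21; 4,1,2,4,2,1,4,42, …], period ℓ=8 (even) → k=7
i=0: a=21 ⇒ p=21, q=1
…
i=2: a=1 ⇒ p=106, q=5
…
i=5: a=2 ⇒ p=2885, q=136
i=6: a=1 ⇒ p=4179, q=197
i=7: a=4 ⇒ p=19601, q=924
(x₁, y₁) = (19601, 924);  19601² − 450·924² = 1 ✓
(19601+924√450)^2 = 768398401 + 36222648√450
(19601+924√450)^3 = 30122754096401 + 1420000245972√450
(19601+924√450)^4 = 1180872205318713601 + 55666849606371696√450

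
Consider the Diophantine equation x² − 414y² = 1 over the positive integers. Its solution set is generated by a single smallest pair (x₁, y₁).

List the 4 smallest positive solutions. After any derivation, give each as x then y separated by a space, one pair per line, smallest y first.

√414 → a₀=20, period (2,1,7,2,7,1,2,40); ℓ=8 even so k=7
step 0: (20, 1)  from 20·(1,0) + (0,1)
…
step 2: (61, 3)  from 1·(41,2) + (20,1)
step 3: (468, 23)  from 7·(61,3) + (41,2)
step 4: (997, 49)  from 2·(468,23) + (61,3)
…
step 6: (8444, 415)  from 1·(7447,366) + (997,49)
step 7: (24335, 1196)  from 2·(8444,415) + (7447,366)
fundamental: x₁=24335, y₁=1196  (since 592192225 − 414·1430416 = 1)
(24335+1196√414)^2 = 1184384449 + 58209320√414
(24335+1196√414)^3 = 57643991108495 + 2833047603204√414
(24335+1196√414)^4 = 2805533046066067201 + 137884426789729360√414

24335 1196
1184384449 58209320
57643991108495 2833047603204
2805533046066067201 137884426789729360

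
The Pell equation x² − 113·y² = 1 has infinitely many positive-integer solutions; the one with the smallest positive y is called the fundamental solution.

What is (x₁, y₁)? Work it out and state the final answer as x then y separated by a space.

1204353 113296

[10; 1,1,1,2,2,1,1,1,20] for √113; ℓ=9 ⇒ convergent index 17
step 0: (10, 1)  from 10·(1,0) + (0,1)
…
step 4: (85, 8)  from 2·(32,3) + (21,2)
…
step 7: (489, 46)  from 1·(287,27) + (202,19)
step 8: (776, 73)  from 1·(489,46) + (287,27)
…
step 13: (131952, 12413)  from 2·(49579,4664) + (32794,3085)
…
step 16: (758918, 71393)  from 1·(445435,41903) + (313483,29490)
step 17: (1204353, 113296)  from 1·(758918,71393) + (445435,41903)
fundamental: x₁=1204353, y₁=113296  (since 1450466148609 − 113·12835983616 = 1)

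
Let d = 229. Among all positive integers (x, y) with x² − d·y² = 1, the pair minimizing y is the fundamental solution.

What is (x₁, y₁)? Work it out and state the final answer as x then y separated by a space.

[15; 7,1,1,7,30] for √229; ℓ=5 ⇒ convergent index 9
k=0  a_k=15  p_k/q_k = 15/1
k=1  a_k=7  p_k/q_k = 106/7
k=2  a_k=1  p_k/q_k = 121/8
…
k=4  a_k=7  p_k/q_k = 1710/113
k=5  a_k=30  p_k/q_k = 51527/3405
…
k=8  a_k=1  p_k/q_k = 776325/51301
k=9  a_k=7  p_k/q_k = 5848201/386460
(x₁, y₁) = (5848201, 386460);  5848201² − 229·386460² = 1 ✓

5848201 386460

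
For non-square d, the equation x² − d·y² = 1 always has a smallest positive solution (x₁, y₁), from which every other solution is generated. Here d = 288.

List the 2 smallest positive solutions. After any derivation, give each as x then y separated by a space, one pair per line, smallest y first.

√288 → a₀=16, period (1,32); ℓ=2 even so k=1
a_0=16:  p_0=16·1+0=16,  q_0=16·0+1=1
a_1=1:  p_1=1·16+1=17,  q_1=1·1+0=1
fundamental: x₁=17, y₁=1  (since 289 − 288·1 = 1)
(x_2, y_2) = (17·17 + 288·1·1, 17·1 + 1·17) = (577, 34)

17 1
577 34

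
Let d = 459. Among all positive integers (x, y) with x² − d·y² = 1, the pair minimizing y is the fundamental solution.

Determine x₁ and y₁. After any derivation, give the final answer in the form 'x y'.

499850 23331

d=459: √d = [21; 2,2,1,4,21,4,1,2,2,42] (ℓ=10, even), read p_9/q_9
k=0  a_k=21  p_k/q_k = 21/1
…
k=4  a_k=4  p_k/q_k = 707/33
…
k=6  a_k=4  p_k/q_k = 60695/2833
…
k=8  a_k=2  p_k/q_k = 212079/9899
k=9  a_k=2  p_k/q_k = 499850/23331
→ (499850, 23331).  Check: 499850²=249850022500, 459·23331²=249850022499, difference 1.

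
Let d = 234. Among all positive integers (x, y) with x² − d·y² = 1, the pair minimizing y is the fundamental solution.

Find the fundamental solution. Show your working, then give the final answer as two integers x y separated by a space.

5201 340

d=234: √d = [15; 3,2,1,2,1,2,3,30] (ℓ=8, even), read p_7/q_7
a_0=15:  p_0=15·1+0=15,  q_0=15·0+1=1
a_1=3:  p_1=3·15+1=46,  q_1=3·1+0=3
a_2=2:  p_2=2·46+15=107,  q_2=2·3+1=7
a_3=1:  p_3=1·107+46=153,  q_3=1·7+3=10
a_4=2:  p_4=2·153+107=413,  q_4=2·10+7=27
…
a_6=2:  p_6=2·566+413=1545,  q_6=2·37+27=101
a_7=3:  p_7=3·1545+566=5201,  q_7=3·101+37=340
(x₁, y₁) = (5201, 340);  5201² − 234·340² = 1 ✓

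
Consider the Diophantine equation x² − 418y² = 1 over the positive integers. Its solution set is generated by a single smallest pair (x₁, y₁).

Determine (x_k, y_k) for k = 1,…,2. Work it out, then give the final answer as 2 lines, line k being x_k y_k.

33857 1656
2292592897 112134384

√418 → a₀=20, period (2,4,20,4,2,40); ℓ=6 even so k=5
step 0: (20, 1)  from 20·(1,0) + (0,1)
…
step 3: (3721, 182)  from 20·(184,9) + (41,2)
step 4: (15068, 737)  from 4·(3721,182) + (184,9)
step 5: (33857, 1656)  from 2·(15068,737) + (3721,182)
(x₁, y₁) = (33857, 1656);  33857² − 418·1656² = 1 ✓
(x_2, y_2) = (33857·33857 + 418·1656·1656, 33857·1656 + 1656·33857) = (2292592897, 112134384)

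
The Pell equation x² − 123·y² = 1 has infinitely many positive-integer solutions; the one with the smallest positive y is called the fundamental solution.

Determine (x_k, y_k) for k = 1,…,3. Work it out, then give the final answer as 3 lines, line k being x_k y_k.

[11; 11,22] for √123; ℓ=2 ⇒ convergent index 1
k=0  a_k=11  p_k/q_k = 11/1
k=1  a_k=11  p_k/q_k = 122/11
fundamental: x₁=122, y₁=11  (since 14884 − 123·121 = 1)
k=2:  x_2 = 122·122+123·11·11 = 29767,  y_2 = 122·11+11·122 = 2684
k=3:  x_3 = 122·29767+123·11·2684 = 7263026,  y_3 = 122·2684+11·29767 = 654885

122 11
29767 2684
7263026 654885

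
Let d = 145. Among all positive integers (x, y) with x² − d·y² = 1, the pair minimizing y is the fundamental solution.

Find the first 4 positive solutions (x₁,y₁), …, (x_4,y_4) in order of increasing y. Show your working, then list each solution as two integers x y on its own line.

289 24
167041 13872
96549409 8017992
55805391361 4634385504

√145 → a₀=12, period (24); ℓ=1 odd so k=1
a_0=12:  p_0=12·1+0=12,  q_0=12·0+1=1
a_1=24:  p_1=24·12+1=289,  q_1=24·1+0=24
(x₁, y₁) = (289, 24);  289² − 145·24² = 1 ✓
(x_2, y_2) = (289·289 + 145·24·24, 289·24 + 24·289) = (167041, 13872)
(x_3, y_3) = (289·167041 + 145·24·13872, 289·13872 + 24·167041) = (96549409, 8017992)
(x_4, y_4) = (289·96549409 + 145·24·8017992, 289·8017992 + 24·96549409) = (55805391361, 4634385504)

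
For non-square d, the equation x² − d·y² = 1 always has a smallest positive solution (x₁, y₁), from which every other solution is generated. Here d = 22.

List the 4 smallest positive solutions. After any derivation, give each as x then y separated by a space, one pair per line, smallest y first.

197 42
77617 16548
30580901 6519870
12048797377 2568812232

√22 → a₀=4, period (1,2,4,2,1,8); ℓ=6 even so k=5
i=0: a=4 ⇒ p=4, q=1
…
i=2: a=2 ⇒ p=14, q=3
i=3: a=4 ⇒ p=61, q=13
i=4: a=2 ⇒ p=136, q=29
i=5: a=1 ⇒ p=197, q=42
fundamental: x₁=197, y₁=42  (since 38809 − 22·1764 = 1)
(x_2, y_2) = (197·197 + 22·42·42, 197·42 + 42·197) = (77617, 16548)
(x_3, y_3) = (197·77617 + 22·42·16548, 197·16548 + 42·77617) = (30580901, 6519870)
(x_4, y_4) = (197·30580901 + 22·42·6519870, 197·6519870 + 42·30580901) = (12048797377, 2568812232)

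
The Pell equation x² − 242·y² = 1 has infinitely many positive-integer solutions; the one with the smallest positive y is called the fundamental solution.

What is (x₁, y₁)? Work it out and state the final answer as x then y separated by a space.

19601 1260

d=242: √d = [15; 1,1,3,1,14,1,3,1,1,30] (ℓ=10, even), read p_9/q_9
step 0: (15, 1)  from 15·(1,0) + (0,1)
…
step 8: (10905, 701)  from 1·(8696,559) + (2209,142)
step 9: (19601, 1260)  from 1·(10905,701) + (8696,559)
(x₁, y₁) = (19601, 1260);  19601² − 242·1260² = 1 ✓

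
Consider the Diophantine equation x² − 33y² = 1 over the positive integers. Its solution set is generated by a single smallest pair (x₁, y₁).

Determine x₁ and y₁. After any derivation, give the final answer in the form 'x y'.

23 4

√33 → a₀=5, period (1,2,1,10); ℓ=4 even so k=3
k=0  a_k=5  p_k/q_k = 5/1
k=1  a_k=1  p_k/q_k = 6/1
k=2  a_k=2  p_k/q_k = 17/3
k=3  a_k=1  p_k/q_k = 23/4
(x₁, y₁) = (23, 4);  23² − 33·4² = 1 ✓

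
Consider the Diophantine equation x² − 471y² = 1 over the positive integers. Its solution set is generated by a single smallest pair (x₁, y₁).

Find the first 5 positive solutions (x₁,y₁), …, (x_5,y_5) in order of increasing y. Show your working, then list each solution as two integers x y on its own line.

√471 = [21; 1,2,2,1,3,…,2,1,42, …], period ℓ=14 (even) → k=13
a_0=21:  p_0=21·1+0=21,  q_0=21·0+1=1
a_1=1:  p_1=1·21+1=22,  q_1=1·1+0=1
a_2=2:  p_2=2·22+21=65,  q_2=2·1+1=3
a_3=2:  p_3=2·65+22=152,  q_3=2·3+1=7
a_4=1:  p_4=1·152+65=217,  q_4=1·7+3=10
a_5=3:  p_5=3·217+152=803,  q_5=3·10+7=37
a_6=4:  p_6=4·803+217=3429,  q_6=4·37+10=158
a_7=14:  p_7=14·3429+803=48809,  q_7=14·158+37=2249
a_8=4:  p_8=4·48809+3429=198665,  q_8=4·2249+158=9154
a_9=3:  p_9=3·198665+48809=644804,  q_9=3·9154+2249=29711
a_10=1:  p_10=1·644804+198665=843469,  q_10=1·29711+9154=38865
a_11=2:  p_11=2·843469+644804=2331742,  q_11=2·38865+29711=107441
a_12=2:  p_12=2·2331742+843469=5506953,  q_12=2·107441+38865=253747
a_13=1:  p_13=1·5506953+2331742=7838695,  q_13=1·253747+107441=361188
fundamental: x₁=7838695, y₁=361188  (since 61445139303025 − 471·130456771344 = 1)
k=2:  x_2 = 7838695·7838695+471·361188·361188 = 122890278606049,  y_2 = 7838695·361188+361188·7838695 = 5662485139320
k=3:  x_3 = 7838695·122890278606049+471·361188·5662485139320 = 1926598824915678693415,  y_3 = 7838695·5662485139320+361188·122890278606049 = 88772987898323613612
k=4:  x_4 = 7838695·1926598824915678693415+471·361188·88772987898323613612 = 30204041151744689101078780801,  y_4 = 7838695·88772987898323613612+361188·1926598824915678693415 = 1391728752747293974319493360
k=5:  x_5 = 7838695·30204041151744689101078780801+471·361188·1391728752747293974319493360 = 473520532711948744867536551663095975,  y_5 = 7838695·1391728752747293974319493360+361188·30204041151744689101078780801 = 21818674431032810307068783683516788

7838695 361188
122890278606049 5662485139320
1926598824915678693415 88772987898323613612
30204041151744689101078780801 1391728752747293974319493360
473520532711948744867536551663095975 21818674431032810307068783683516788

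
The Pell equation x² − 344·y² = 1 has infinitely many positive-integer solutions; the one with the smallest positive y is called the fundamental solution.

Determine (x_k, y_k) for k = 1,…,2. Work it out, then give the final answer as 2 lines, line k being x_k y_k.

[18; 1,1,4,1,3,1,4,1,1,36] for √344; ℓ=10 ⇒ convergent index 9
a_0=18:  p_0=18·1+0=18,  q_0=18·0+1=1
…
a_2=1:  p_2=1·19+18=37,  q_2=1·1+1=2
…
a_6=1:  p_6=1·779+204=983,  q_6=1·42+11=53
…
a_8=1:  p_8=1·4711+983=5694,  q_8=1·254+53=307
a_9=1:  p_9=1·5694+4711=10405,  q_9=1·307+254=561
fundamental: x₁=10405, y₁=561  (since 108264025 − 344·314721 = 1)
(x_2, y_2) = (10405·10405 + 344·561·561, 10405·561 + 561·10405) = (216528049, 11674410)

10405 561
216528049 11674410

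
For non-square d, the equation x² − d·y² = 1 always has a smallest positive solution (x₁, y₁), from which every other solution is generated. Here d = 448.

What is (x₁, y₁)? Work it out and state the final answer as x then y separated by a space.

[21; 6,42] for √448; ℓ=2 ⇒ convergent index 1
k=0  a_k=21  p_k/q_k = 21/1
k=1  a_k=6  p_k/q_k = 127/6
(x₁, y₁) = (127, 6);  127² − 448·6² = 1 ✓

127 6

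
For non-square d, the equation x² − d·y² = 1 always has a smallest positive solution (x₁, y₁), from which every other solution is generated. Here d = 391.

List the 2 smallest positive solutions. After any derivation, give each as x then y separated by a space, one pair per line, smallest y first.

√391 = [19; 1,3,2,2,1,…,3,1,38, …], period ℓ=16 (even) → k=15
k=0  a_k=19  p_k/q_k = 19/1
…
k=2  a_k=3  p_k/q_k = 79/4
k=3  a_k=2  p_k/q_k = 178/9
k=4  a_k=2  p_k/q_k = 435/22
k=5  a_k=1  p_k/q_k = 613/31
k=6  a_k=1  p_k/q_k = 1048/53
k=7  a_k=2  p_k/q_k = 2709/137
k=8  a_k=19  p_k/q_k = 52519/2656
k=9  a_k=2  p_k/q_k = 107747/5449
…
k=11  a_k=1  p_k/q_k = 268013/13554
k=12  a_k=2  p_k/q_k = 696292/35213
k=13  a_k=2  p_k/q_k = 1660597/83980
k=14  a_k=3  p_k/q_k = 5678083/287153
k=15  a_k=1  p_k/q_k = 7338680/371133
fundamental: x₁=7338680, y₁=371133  (since 53856224142400 − 391·137739703689 = 1)
n=2: (7338680,371133)∘(7338680,371133) = (7338680·7338680+391·371133·371133, 7338680·371133+371133·7338680) = (107712448284799,5447252648880)

7338680 371133
107712448284799 5447252648880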